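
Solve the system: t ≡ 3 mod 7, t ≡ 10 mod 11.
M = 7 × 11 = 77. M₁ = 11, y₁ ≡ 2 mod 7. M₂ = 7, y₂ ≡ 8 mod 11. t = 3×11×2 + 10×7×8 ≡ 10 mod 77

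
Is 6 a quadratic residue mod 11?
By Euler's criterion: 6^{5} ≡ 10 mod 11. Since this equals -1 (≡ 10), 6 is not a QR.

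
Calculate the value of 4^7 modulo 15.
By repeated squaring (mod 15): 4^{1}≡4, 4^{2}≡1, 4^{4}≡1. Then 4^{7} = 4^{4+2+1} ≡ 1 × 1 × 4 ≡ 4 (mod 15)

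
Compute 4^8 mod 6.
By repeated squaring (mod 6): 4^{1}≡4, 4^{2}≡4, 4^{4}≡4, 4^{8}≡4. So 4^{8} ≡ 4 (mod 6)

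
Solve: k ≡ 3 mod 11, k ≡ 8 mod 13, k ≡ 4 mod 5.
M = 11 × 13 × 5 = 715. M₁ = 65, y₁ ≡ 10 mod 11. M₂ = 55, y₂ ≡ 9 mod 13. M₃ = 143, y₃ ≡ 2 mod 5. k = 3×65×10 + 8×55×9 + 4×143×2 ≡ 619 mod 715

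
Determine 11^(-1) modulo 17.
Since 17 is prime, by Fermat 11^(-1) ≡ 11^{15} ≡ 14 (mod 17). Verify: 11 × 14 = 154 ≡ 1 (mod 17)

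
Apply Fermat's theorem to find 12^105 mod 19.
By Fermat: 12^{18} ≡ 1 mod 19. 105 = 5×18 + 15. So 12^{105} ≡ 12^{15} ≡ 18 mod 19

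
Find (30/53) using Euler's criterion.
(30/53) = 30^{26} mod 53 = -1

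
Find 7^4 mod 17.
7^{4} = 2401 ≡ 4 mod 17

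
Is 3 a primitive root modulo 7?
ord_7(3) divides 6. For each prime q|6: 3^{3}≡6, 3^{2}≡2, none ≡ 1. So 3 has order 6 and is a primitive root mod 7.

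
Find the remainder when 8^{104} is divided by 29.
By Fermat: 8^{28} ≡ 1 mod 29. 104 = 3×28 + 20. So 8^{104} ≡ 8^{20} ≡ 16 mod 29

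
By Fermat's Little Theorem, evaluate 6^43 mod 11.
By Fermat: 6^{10} ≡ 1 (mod 11). 43 = 4×10 + 3. So 6^{43} ≡ 6^{3} ≡ 7 (mod 11)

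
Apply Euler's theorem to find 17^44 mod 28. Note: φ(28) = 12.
By Euler: 17^{12} ≡ 1 mod 28 since gcd(17, 28) = 1. 44 = 3×12 + 8. So 17^{44} ≡ 17^{8} ≡ 9 mod 28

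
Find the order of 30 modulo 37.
Powers of 30 mod 37: 30^1≡30, 30^2≡12, 30^3≡27, 30^4≡33, 30^5≡28, 30^6≡26, 30^7≡3, 30^8≡16, 30^9≡36, 30^10≡7, 30^11≡25, 30^12≡10, 30^13≡4, 30^14≡9, 30^15≡11, 30^16≡34, 30^17≡21, 30^18≡1. ord_37(30) = 18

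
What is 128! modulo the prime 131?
(130)! = (128)! × (129) × (130) ≡ -1 mod 131. So (128)! ≡ -1 × [(130)(129)]^(-1) ≡ 65 mod 131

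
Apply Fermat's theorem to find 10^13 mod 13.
By Fermat: 10^{12} ≡ 1 mod 13. So 10^{13} = 10^{12} · 10^{1} ≡ 10^{1} ≡ 10 mod 13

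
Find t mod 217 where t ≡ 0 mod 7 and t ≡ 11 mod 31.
M = 7 × 31 = 217. M₁ = 31, y₁ ≡ 5 mod 7. M₂ = 7, y₂ ≡ 9 mod 31. t = 0×31×5 + 11×7×9 ≡ 42 mod 217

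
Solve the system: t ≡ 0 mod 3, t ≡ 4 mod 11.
M = 3 × 11 = 33. M₁ = 11, y₁ ≡ 2 mod 3. M₂ = 3, y₂ ≡ 4 mod 11. t = 0×11×2 + 4×3×4 ≡ 15 mod 33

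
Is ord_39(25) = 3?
Powers of 25 mod 39: 25^1≡25, 25^2≡1. Already 25^2≡1, so the order is 2 < 3. No, the actual order is 2.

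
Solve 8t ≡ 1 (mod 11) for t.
Since 11 is prime, by Fermat 8^(-1) ≡ 8^{9} ≡ 7 (mod 11). Verify: 8 × 7 = 56 ≡ 1 (mod 11)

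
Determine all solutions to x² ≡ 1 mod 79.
The square roots of 1 mod 79 are 1 and 78. Verify: 1² = 1 ≡ 1 mod 79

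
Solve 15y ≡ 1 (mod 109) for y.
Since 109 is prime, by Fermat 15^(-1) ≡ 15^{107} ≡ 80 (mod 109). Verify: 15 × 80 = 1200 ≡ 1 (mod 109)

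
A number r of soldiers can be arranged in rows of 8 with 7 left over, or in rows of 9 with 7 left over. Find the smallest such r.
M = 8 × 9 = 72. M₁ = 9, y₁ ≡ 1 mod 8. M₂ = 8, y₂ ≡ 8 mod 9. r = 7×9×1 + 7×8×8 ≡ 7 mod 72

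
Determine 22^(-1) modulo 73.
Since 73 is prime, by Fermat 22^(-1) ≡ 22^{71} ≡ 10 (mod 73). Verify: 22 × 10 = 220 ≡ 1 (mod 73)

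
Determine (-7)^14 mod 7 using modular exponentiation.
By repeated squaring mod 7: (-7)^{1}≡0, (-7)^{2}≡0, (-7)^{4}≡0, (-7)^{8}≡0. Then (-7)^{14} = (-7)^{8+4+2} ≡ 0 × 0 × 0 ≡ 0 mod 7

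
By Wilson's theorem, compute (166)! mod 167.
By Wilson's theorem, (166)! ≡ -1 ≡ 166 mod 167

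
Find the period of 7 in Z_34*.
Powers of 7 mod 34: 7^1≡7, 7^2≡15, 7^3≡3, 7^4≡21, 7^5≡11, 7^6≡9, 7^7≡29, 7^8≡33, 7^9≡27, 7^10≡19, 7^11≡31, 7^12≡13, 7^13≡23, 7^14≡25, 7^15≡5, 7^16≡1. ord_34(7) = 16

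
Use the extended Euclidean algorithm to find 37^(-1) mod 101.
Extended GCD: 37(-30) + 101(11) = 1. So 37^(-1) ≡ -30 ≡ 71 (mod 101). Verify: 37 × 71 = 2627 ≡ 1 (mod 101)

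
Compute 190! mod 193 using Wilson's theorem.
(192)! = (190)! × (191) × (192) ≡ -1 mod 193. So (190)! ≡ -1 × [(192)(191)]^(-1) ≡ 96 mod 193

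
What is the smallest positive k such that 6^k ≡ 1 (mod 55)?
Powers of 6 mod 55: 6^1≡6, 6^2≡36, 6^3≡51, 6^4≡31, 6^5≡21, 6^6≡16, 6^7≡41, 6^8≡26, 6^9≡46, 6^10≡1. So the order of 6 is 10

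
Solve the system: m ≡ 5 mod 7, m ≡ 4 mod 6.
M = 7 × 6 = 42. M₁ = 6, y₁ ≡ 6 mod 7. M₂ = 7, y₂ ≡ 1 mod 6. m = 5×6×6 + 4×7×1 ≡ 40 mod 42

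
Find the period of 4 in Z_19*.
Powers of 4 mod 19: 4^1≡4, 4^2≡16, 4^3≡7, 4^4≡9, 4^5≡17, 4^6≡11, 4^7≡6, 4^8≡5, 4^9≡1. ord_19(4) = 9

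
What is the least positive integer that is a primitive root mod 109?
g = 6. For each prime q|108: 6^{54}≡108, 6^{36}≡63, none ≡ 1, so ord_109(6) = 108 and 6 is a primitive root.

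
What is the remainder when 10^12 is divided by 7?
Using Fermat: 10^{6} ≡ 1 mod 7. 12 ≡ 0 mod 6. So 10^{12} ≡ 10^{0} ≡ 1 mod 7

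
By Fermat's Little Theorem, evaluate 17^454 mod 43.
By Fermat: 17^{42} ≡ 1 mod 43. 454 ≡ 34 mod 42. So 17^{454} ≡ 17^{34} ≡ 13 mod 43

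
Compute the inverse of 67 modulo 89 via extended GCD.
Extended GCD: 67(4) + 89(-3) = 1. So 67^(-1) ≡ 4 (mod 89). Verify: 67 × 4 = 268 ≡ 1 (mod 89)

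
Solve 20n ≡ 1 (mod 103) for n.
Since 103 is prime, by Fermat 20^(-1) ≡ 20^{101} ≡ 67 (mod 103). Verify: 20 × 67 = 1340 ≡ 1 (mod 103)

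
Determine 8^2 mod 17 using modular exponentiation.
8^{2} = 64 ≡ 13 (mod 17)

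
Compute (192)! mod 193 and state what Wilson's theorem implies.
(192)! mod 193 = 192. Since this equals -1 (mod 193), Wilson confirms 193 is prime.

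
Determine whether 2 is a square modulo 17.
By Euler's criterion: 2^{8} ≡ 1 (mod 17). Since this equals 1, 2 is a QR.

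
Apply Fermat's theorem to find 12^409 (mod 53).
By Fermat: 12^{52} ≡ 1 (mod 53). 409 ≡ 45 (mod 52). So 12^{409} ≡ 12^{45} ≡ 33 (mod 53)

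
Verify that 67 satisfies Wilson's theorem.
(66)! mod 67 = 66. Since this equals -1 mod 67, Wilson confirms 67 is prime.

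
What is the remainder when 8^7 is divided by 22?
By repeated squaring mod 22: 8^{1}≡8, 8^{2}≡20, 8^{4}≡4. Then 8^{7} = 8^{4+2+1} ≡ 4 × 20 × 8 ≡ 2 mod 22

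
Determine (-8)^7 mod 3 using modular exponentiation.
Using Fermat: (-8)^{2} ≡ 1 (mod 3). 7 ≡ 1 (mod 2). So (-8)^{7} ≡ (-8)^{1} ≡ 1 (mod 3)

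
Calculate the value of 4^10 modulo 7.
Using Fermat: 4^{6} ≡ 1 mod 7. 10 ≡ 4 mod 6. So 4^{10} ≡ 4^{4} ≡ 4 mod 7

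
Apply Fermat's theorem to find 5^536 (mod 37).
By Fermat: 5^{36} ≡ 1 (mod 37). 536 ≡ 32 (mod 36). So 5^{536} ≡ 5^{32} ≡ 9 (mod 37)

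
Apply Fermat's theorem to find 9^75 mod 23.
By Fermat: 9^{22} ≡ 1 mod 23. 75 = 3×22 + 9. So 9^{75} ≡ 9^{9} ≡ 2 mod 23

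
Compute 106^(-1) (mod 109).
Since 109 is prime, by Fermat 106^(-1) ≡ 106^{107} ≡ 36 (mod 109). Verify: 106 × 36 = 3816 ≡ 1 (mod 109)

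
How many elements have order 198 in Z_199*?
There are φ(199-1) = φ(198) = 60 primitive roots modulo 199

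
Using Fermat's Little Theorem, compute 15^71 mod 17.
By Fermat: 15^{16} ≡ 1 mod 17. 71 = 4×16 + 7. So 15^{71} ≡ 15^{7} ≡ 8 mod 17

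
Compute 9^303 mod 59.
Using Fermat: 9^{58} ≡ 1 (mod 59). 303 ≡ 13 (mod 58). So 9^{303} ≡ 9^{13} ≡ 35 (mod 59)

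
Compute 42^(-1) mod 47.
Since 47 is prime, by Fermat 42^(-1) ≡ 42^{45} ≡ 28 mod 47. Verify: 42 × 28 = 1176 ≡ 1 mod 47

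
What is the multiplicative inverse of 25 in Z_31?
Since 31 is prime, by Fermat 25^(-1) ≡ 25^{29} ≡ 5 (mod 31). Verify: 25 × 5 = 125 ≡ 1 (mod 31)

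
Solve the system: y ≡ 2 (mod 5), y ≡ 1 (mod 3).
M = 5 × 3 = 15. M₁ = 3, y₁ ≡ 2 (mod 5). M₂ = 5, y₂ ≡ 2 (mod 3). y = 2×3×2 + 1×5×2 ≡ 7 (mod 15)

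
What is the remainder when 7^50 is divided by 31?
Using Fermat: 7^{30} ≡ 1 (mod 31). 50 ≡ 20 (mod 30). So 7^{50} ≡ 7^{20} ≡ 5 (mod 31)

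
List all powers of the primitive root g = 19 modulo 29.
19^1, 19^2, ..., 19^{28} mod 29: [19, 13, 15, 24, 21, 22, 12, 25, 11, 6, 27, 20, 3, 28, 10, 16, 14, 5, 8, 7, 17, 4, 18, 23, 2, 9, 26, 1]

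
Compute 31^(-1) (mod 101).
Since 101 is prime, by Fermat 31^(-1) ≡ 31^{99} ≡ 88 (mod 101). Verify: 31 × 88 = 2728 ≡ 1 (mod 101)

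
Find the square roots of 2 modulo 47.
The square roots of 2 mod 47 are 7 and 40. Verify: 7² = 49 ≡ 2 mod 47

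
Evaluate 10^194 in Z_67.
Using Fermat: 10^{66} ≡ 1 (mod 67). 194 ≡ 62 (mod 66). So 10^{194} ≡ 10^{62} ≡ 4 (mod 67)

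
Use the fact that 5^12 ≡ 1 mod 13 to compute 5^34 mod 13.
By Fermat: 5^{12} ≡ 1 mod 13. 34 = 2×12 + 10. So 5^{34} ≡ 5^{10} ≡ 12 mod 13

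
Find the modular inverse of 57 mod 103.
Since 103 is prime, by Fermat 57^(-1) ≡ 57^{101} ≡ 47 (mod 103). Verify: 57 × 47 = 2679 ≡ 1 (mod 103)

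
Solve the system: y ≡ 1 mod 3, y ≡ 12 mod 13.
M = 3 × 13 = 39. M₁ = 13, y₁ ≡ 1 mod 3. M₂ = 3, y₂ ≡ 9 mod 13. y = 1×13×1 + 12×3×9 ≡ 25 mod 39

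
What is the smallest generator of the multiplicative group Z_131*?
g = 2. For each prime q|130: 2^{65}≡130, 2^{26}≡53, 2^{10}≡107, none ≡ 1, so ord_131(2) = 130 and 2 is a primitive root.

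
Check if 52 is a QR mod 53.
By Euler's criterion: 52^{26} ≡ 1 mod 53. Since this equals 1, 52 is a QR.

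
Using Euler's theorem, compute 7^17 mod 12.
By Euler: 7^{4} ≡ 1 (mod 12) since gcd(7, 12) = 1. 17 = 4×4 + 1. So 7^{17} ≡ 7^{1} ≡ 7 (mod 12)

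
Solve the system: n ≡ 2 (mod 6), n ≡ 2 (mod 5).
M = 6 × 5 = 30. M₁ = 5, y₁ ≡ 5 (mod 6). M₂ = 6, y₂ ≡ 1 (mod 5). n = 2×5×5 + 2×6×1 ≡ 2 (mod 30)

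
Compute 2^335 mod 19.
Using Fermat: 2^{18} ≡ 1 mod 19. 335 ≡ 11 mod 18. So 2^{335} ≡ 2^{11} ≡ 15 mod 19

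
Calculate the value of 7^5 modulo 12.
By repeated squaring (mod 12): 7^{1}≡7, 7^{2}≡1, 7^{4}≡1. Then 7^{5} = 7^{4+1} ≡ 1 × 7 ≡ 7 (mod 12)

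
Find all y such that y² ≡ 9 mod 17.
The square roots of 9 mod 17 are 14 and 3. Verify: 14² = 196 ≡ 9 mod 17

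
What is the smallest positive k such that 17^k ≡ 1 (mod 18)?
Powers of 17 mod 18: 17^1≡17, 17^2≡1. ord_18(17) = 2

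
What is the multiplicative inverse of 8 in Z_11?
Since 11 is prime, by Fermat 8^(-1) ≡ 8^{9} ≡ 7 (mod 11). Verify: 8 × 7 = 56 ≡ 1 (mod 11)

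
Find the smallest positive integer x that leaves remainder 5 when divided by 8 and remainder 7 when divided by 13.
M = 8 × 13 = 104. M₁ = 13, y₁ ≡ 5 (mod 8). M₂ = 8, y₂ ≡ 5 (mod 13). x = 5×13×5 + 7×8×5 ≡ 85 (mod 104)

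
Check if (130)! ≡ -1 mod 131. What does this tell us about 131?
(130)! mod 131 = 130. Since this equals -1 mod 131, Wilson confirms 131 is prime.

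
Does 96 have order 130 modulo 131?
ord_131(96) divides 130. For each prime q|130: 96^{65}≡130, 96^{26}≡58, 96^{10}≡60, none ≡ 1. So 96 has order 130 and is a primitive root mod 131.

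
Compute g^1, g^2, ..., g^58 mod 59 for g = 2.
2^1, 2^2, ..., 2^{58} mod 59: [2, 4, 8, 16, 32, 5, 10, 20, 40, 21, 42, 25, 50, 41, 23, 46, 33, 7, 14, 28, 56, 53, 47, 35, 11, 22, 44, 29, 58, 57, 55, 51, 43, 27, 54, 49, 39, 19, 38, 17, 34, 9, 18, 36, 13, 26, 52, 45, 31, 3, 6, 12, 24, 48, 37, 15, 30, 1]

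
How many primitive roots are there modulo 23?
A prime p has φ(p-1) primitive roots; here φ(22) = 10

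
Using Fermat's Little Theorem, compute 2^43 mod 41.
By Fermat: 2^{40} ≡ 1 mod 41. So 2^{43} = 2^{40} · 2^{3} ≡ 2^{3} ≡ 8 mod 41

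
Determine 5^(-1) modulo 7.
Since 7 is prime, by Fermat 5^(-1) ≡ 5^{5} ≡ 3 mod 7. Verify: 5 × 3 = 15 ≡ 1 mod 7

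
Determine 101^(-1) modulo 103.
Since 103 is prime, by Fermat 101^(-1) ≡ 101^{101} ≡ 51 mod 103. Verify: 101 × 51 = 5151 ≡ 1 mod 103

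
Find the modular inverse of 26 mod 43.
Since 43 is prime, by Fermat 26^(-1) ≡ 26^{41} ≡ 5 mod 43. Verify: 26 × 5 = 130 ≡ 1 mod 43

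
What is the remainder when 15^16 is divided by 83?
By repeated squaring mod 83: 15^{1}≡15, 15^{2}≡59, 15^{4}≡78, 15^{8}≡25, 15^{16}≡44. So 15^{16} ≡ 44 mod 83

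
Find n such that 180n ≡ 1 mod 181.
Since 181 is prime, by Fermat 180^(-1) ≡ 180^{179} ≡ 180 mod 181. Verify: 180 × 180 = 32400 ≡ 1 mod 181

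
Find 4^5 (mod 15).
By repeated squaring (mod 15): 4^{1}≡4, 4^{2}≡1, 4^{4}≡1. Then 4^{5} = 4^{4+1} ≡ 1 × 4 ≡ 4 (mod 15)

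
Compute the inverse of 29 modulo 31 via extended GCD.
Extended GCD: 29(15) + 31(-14) = 1. So 29^(-1) ≡ 15 (mod 31). Verify: 29 × 15 = 435 ≡ 1 (mod 31)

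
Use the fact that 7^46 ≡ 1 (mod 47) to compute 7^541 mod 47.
By Fermat: 7^{46} ≡ 1 (mod 47). 541 ≡ 35 (mod 46). So 7^{541} ≡ 7^{35} ≡ 17 (mod 47)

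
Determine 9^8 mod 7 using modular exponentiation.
Using Fermat: 9^{6} ≡ 1 mod 7. 8 ≡ 2 mod 6. So 9^{8} ≡ 9^{2} ≡ 4 mod 7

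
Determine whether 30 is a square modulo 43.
By Euler's criterion: 30^{21} ≡ 42 (mod 43). Since this equals -1 (≡ 42), 30 is not a QR.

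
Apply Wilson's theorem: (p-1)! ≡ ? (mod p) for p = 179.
By Wilson's theorem, (178)! ≡ -1 ≡ 178 mod 179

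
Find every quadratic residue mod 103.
QRs mod 103: {1, 2, 4, 7, 8, 9, 13, 14, 15, 16, 17, 18, 19, 23, 25, 26, 28, 29, 30, 32, 33, 34, 36, 38, 41, 46, 49, 50, 52, 55, 56, 58, 59, 60, 61, 63, 64, 66, 68, 72, 76, 79, 81, 82, 83, 91, 92, 93, 97, 98, 100}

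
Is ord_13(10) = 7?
Powers of 10 mod 13: 10^1≡10, 10^2≡9, 10^3≡12, 10^4≡3, 10^5≡4, 10^6≡1. Already 10^6≡1, so the order is 6 < 7. No, the actual order is 6.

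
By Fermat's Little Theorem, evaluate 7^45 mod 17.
By Fermat: 7^{16} ≡ 1 (mod 17). 45 = 2×16 + 13. So 7^{45} ≡ 7^{13} ≡ 6 (mod 17)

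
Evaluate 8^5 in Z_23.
By repeated squaring (mod 23): 8^{1}≡8, 8^{2}≡18, 8^{4}≡2. Then 8^{5} = 8^{4+1} ≡ 2 × 8 ≡ 16 (mod 23)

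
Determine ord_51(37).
Powers of 37 mod 51: 37^1≡37, 37^2≡43, 37^3≡10, 37^4≡13, 37^5≡22, 37^6≡49, 37^7≡28, 37^8≡16, 37^9≡31, 37^10≡25, 37^11≡7, 37^12≡4, 37^13≡46, 37^14≡19, 37^15≡40, 37^16≡1. ord_51(37) = 16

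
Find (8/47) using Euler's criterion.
(8/47) = 8^{23} mod 47 = 1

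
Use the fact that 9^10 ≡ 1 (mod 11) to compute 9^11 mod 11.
By Fermat: 9^{10} ≡ 1 (mod 11). So 9^{11} = 9^{10} · 9^{1} ≡ 9^{1} ≡ 9 (mod 11)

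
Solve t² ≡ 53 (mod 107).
The square roots of 53 mod 107 are 69 and 38. Verify: 69² = 4761 ≡ 53 (mod 107)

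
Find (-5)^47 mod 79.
By repeated squaring mod 79: (-5)^{1}≡74, (-5)^{2}≡25, (-5)^{4}≡72, (-5)^{8}≡49, (-5)^{16}≡31, (-5)^{32}≡13. Then (-5)^{47} = (-5)^{32+8+4+2+1} ≡ 13 × 49 × 72 × 25 × 74 ≡ 30 mod 79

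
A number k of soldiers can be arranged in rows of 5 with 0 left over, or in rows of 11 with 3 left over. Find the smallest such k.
M = 5 × 11 = 55. M₁ = 11, y₁ ≡ 1 mod 5. M₂ = 5, y₂ ≡ 9 mod 11. k = 0×11×1 + 3×5×9 ≡ 25 mod 55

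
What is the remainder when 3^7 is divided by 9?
By repeated squaring mod 9: 3^{1}≡3, 3^{2}≡0, 3^{4}≡0. Then 3^{7} = 3^{4+2+1} ≡ 0 × 0 × 3 ≡ 0 mod 9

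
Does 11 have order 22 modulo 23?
ord_23(11) divides 22. For each prime q|22: 11^{11}≡22, 11^{2}≡6, none ≡ 1. So 11 has order 22 and is a primitive root mod 23.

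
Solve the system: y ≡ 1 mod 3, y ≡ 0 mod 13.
M = 3 × 13 = 39. M₁ = 13, y₁ ≡ 1 mod 3. M₂ = 3, y₂ ≡ 9 mod 13. y = 1×13×1 + 0×3×9 ≡ 13 mod 39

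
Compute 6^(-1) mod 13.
Since 13 is prime, by Fermat 6^(-1) ≡ 6^{11} ≡ 11 mod 13. Verify: 6 × 11 = 66 ≡ 1 mod 13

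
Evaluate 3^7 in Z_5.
Using Fermat: 3^{4} ≡ 1 mod 5. 7 ≡ 3 mod 4. So 3^{7} ≡ 3^{3} ≡ 2 mod 5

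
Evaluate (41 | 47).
(41/47) = 41^{23} mod 47 = -1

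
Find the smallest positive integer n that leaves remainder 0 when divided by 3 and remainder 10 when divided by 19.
M = 3 × 19 = 57. M₁ = 19, y₁ ≡ 1 mod 3. M₂ = 3, y₂ ≡ 13 mod 19. n = 0×19×1 + 10×3×13 ≡ 48 mod 57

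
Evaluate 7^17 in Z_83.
By repeated squaring (mod 83): 7^{1}≡7, 7^{2}≡49, 7^{4}≡77, 7^{8}≡36, 7^{16}≡51. Then 7^{17} = 7^{16+1} ≡ 51 × 7 ≡ 25 (mod 83)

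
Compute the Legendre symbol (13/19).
(13/19) = 13^{9} mod 19 = -1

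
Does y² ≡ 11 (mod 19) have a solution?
By Euler's criterion: 11^{9} ≡ 1 (mod 19). Since this equals 1, 11 is a QR.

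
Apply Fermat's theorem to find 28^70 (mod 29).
By Fermat: 28^{28} ≡ 1 (mod 29). 70 = 2×28 + 14. So 28^{70} ≡ 28^{14} ≡ 1 (mod 29)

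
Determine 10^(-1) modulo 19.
Since 19 is prime, by Fermat 10^(-1) ≡ 10^{17} ≡ 2 (mod 19). Verify: 10 × 2 = 20 ≡ 1 (mod 19)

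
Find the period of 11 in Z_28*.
Powers of 11 mod 28: 11^1≡11, 11^2≡9, 11^3≡15, 11^4≡25, 11^5≡23, 11^6≡1. So the order of 11 is 6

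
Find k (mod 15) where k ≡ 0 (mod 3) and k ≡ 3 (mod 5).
M = 3 × 5 = 15. M₁ = 5, y₁ ≡ 2 (mod 3). M₂ = 3, y₂ ≡ 2 (mod 5). k = 0×5×2 + 3×3×2 ≡ 3 (mod 15)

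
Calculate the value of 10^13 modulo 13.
Using Fermat: 10^{12} ≡ 1 mod 13. 13 ≡ 1 mod 12. So 10^{13} ≡ 10^{1} ≡ 10 mod 13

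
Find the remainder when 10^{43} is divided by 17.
By Fermat: 10^{16} ≡ 1 (mod 17). 43 = 2×16 + 11. So 10^{43} ≡ 10^{11} ≡ 3 (mod 17)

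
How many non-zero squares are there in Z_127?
For prime 127, there are (p-1)/2 = (127-1)/2 = 63 quadratic residues (excluding 0).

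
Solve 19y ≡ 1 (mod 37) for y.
Since 37 is prime, by Fermat 19^(-1) ≡ 19^{35} ≡ 2 (mod 37). Verify: 19 × 2 = 38 ≡ 1 (mod 37)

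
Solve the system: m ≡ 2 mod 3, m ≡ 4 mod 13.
M = 3 × 13 = 39. M₁ = 13, y₁ ≡ 1 mod 3. M₂ = 3, y₂ ≡ 9 mod 13. m = 2×13×1 + 4×3×9 ≡ 17 mod 39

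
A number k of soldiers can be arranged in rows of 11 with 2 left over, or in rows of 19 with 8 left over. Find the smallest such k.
M = 11 × 19 = 209. M₁ = 19, y₁ ≡ 7 mod 11. M₂ = 11, y₂ ≡ 7 mod 19. k = 2×19×7 + 8×11×7 ≡ 46 mod 209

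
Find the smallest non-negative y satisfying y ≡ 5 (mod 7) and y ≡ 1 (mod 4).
M = 7 × 4 = 28. M₁ = 4, y₁ ≡ 2 (mod 7). M₂ = 7, y₂ ≡ 3 (mod 4). y = 5×4×2 + 1×7×3 ≡ 5 (mod 28)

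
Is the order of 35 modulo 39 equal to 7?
Powers of 35 mod 39: 35^1≡35, 35^2≡16, 35^3≡14, 35^4≡22, 35^5≡29, 35^6≡1. Already 35^6≡1, so the order is 6 < 7. No, the actual order is 6.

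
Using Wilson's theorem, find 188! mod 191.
(190)! = (188)! × (189) × (190) ≡ -1 (mod 191). So (188)! ≡ -1 × [(190)(189)]^(-1) ≡ 95 (mod 191)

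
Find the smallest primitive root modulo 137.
g = 3. For each prime q|136: 3^{68}≡136, 3^{8}≡122, none ≡ 1, so ord_137(3) = 136 and 3 is a primitive root.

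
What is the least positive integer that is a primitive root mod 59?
g = 2. For each prime q|58: 2^{29}≡58, 2^{2}≡4, none ≡ 1, so ord_59(2) = 58 and 2 is a primitive root.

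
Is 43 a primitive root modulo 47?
ord_47(43) divides 46. For each prime q|46: 43^{23}≡46, 43^{2}≡16, none ≡ 1. So 43 has order 46 and is a primitive root mod 47.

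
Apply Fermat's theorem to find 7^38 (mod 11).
By Fermat: 7^{10} ≡ 1 (mod 11). 38 = 3×10 + 8. So 7^{38} ≡ 7^{8} ≡ 9 (mod 11)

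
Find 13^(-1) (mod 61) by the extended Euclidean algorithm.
Extended GCD: 13(-14) + 61(3) = 1. So 13^(-1) ≡ -14 ≡ 47 (mod 61). Verify: 13 × 47 = 611 ≡ 1 (mod 61)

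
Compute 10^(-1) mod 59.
Since 59 is prime, by Fermat 10^(-1) ≡ 10^{57} ≡ 6 mod 59. Verify: 10 × 6 = 60 ≡ 1 mod 59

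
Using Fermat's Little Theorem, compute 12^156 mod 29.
By Fermat: 12^{28} ≡ 1 (mod 29). 156 = 5×28 + 16. So 12^{156} ≡ 12^{16} ≡ 1 (mod 29)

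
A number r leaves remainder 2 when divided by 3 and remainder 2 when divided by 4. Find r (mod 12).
M = 3 × 4 = 12. M₁ = 4, y₁ ≡ 1 (mod 3). M₂ = 3, y₂ ≡ 3 (mod 4). r = 2×4×1 + 2×3×3 ≡ 2 (mod 12)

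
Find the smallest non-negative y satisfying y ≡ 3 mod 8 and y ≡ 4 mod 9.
M = 8 × 9 = 72. M₁ = 9, y₁ ≡ 1 mod 8. M₂ = 8, y₂ ≡ 8 mod 9. y = 3×9×1 + 4×8×8 ≡ 67 mod 72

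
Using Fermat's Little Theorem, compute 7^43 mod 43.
By Fermat: 7^{42} ≡ 1 (mod 43). So 7^{43} = 7^{42} · 7^{1} ≡ 7^{1} ≡ 7 (mod 43)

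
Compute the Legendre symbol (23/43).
(23/43) = 23^{21} mod 43 = 1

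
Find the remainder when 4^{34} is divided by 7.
By Fermat: 4^{6} ≡ 1 (mod 7). 34 = 5×6 + 4. So 4^{34} ≡ 4^{4} ≡ 4 (mod 7)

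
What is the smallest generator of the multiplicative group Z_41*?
g = 6. Powers: [6, 36, 11, 25, 27, 39, 29, ...] generates all 40 non-zero residues.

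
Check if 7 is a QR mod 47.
By Euler's criterion: 7^{23} ≡ 1 mod 47. Since this equals 1, 7 is a QR.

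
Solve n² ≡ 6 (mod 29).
The square roots of 6 mod 29 are 8 and 21. Verify: 8² = 64 ≡ 6 (mod 29)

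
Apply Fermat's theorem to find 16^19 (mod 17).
By Fermat: 16^{16} ≡ 1 (mod 17). So 16^{19} = 16^{16} · 16^{3} ≡ 16^{3} ≡ 16 (mod 17)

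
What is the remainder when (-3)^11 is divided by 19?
By repeated squaring mod 19: (-3)^{1}≡16, (-3)^{2}≡9, (-3)^{4}≡5, (-3)^{8}≡6. Then (-3)^{11} = (-3)^{8+2+1} ≡ 6 × 9 × 16 ≡ 9 mod 19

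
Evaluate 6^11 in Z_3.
By repeated squaring (mod 3): 6^{1}≡0, 6^{2}≡0, 6^{4}≡0, 6^{8}≡0. Then 6^{11} = 6^{8+2+1} ≡ 0 × 0 × 0 ≡ 0 (mod 3)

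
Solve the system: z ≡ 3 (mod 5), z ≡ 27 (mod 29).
M = 5 × 29 = 145. M₁ = 29, y₁ ≡ 4 (mod 5). M₂ = 5, y₂ ≡ 6 (mod 29). z = 3×29×4 + 27×5×6 ≡ 143 (mod 145)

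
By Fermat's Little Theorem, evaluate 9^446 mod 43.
By Fermat: 9^{42} ≡ 1 mod 43. 446 ≡ 26 mod 42. So 9^{446} ≡ 9^{26} ≡ 10 mod 43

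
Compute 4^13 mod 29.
By repeated squaring mod 29: 4^{1}≡4, 4^{2}≡16, 4^{4}≡24, 4^{8}≡25. Then 4^{13} = 4^{8+4+1} ≡ 25 × 24 × 4 ≡ 22 mod 29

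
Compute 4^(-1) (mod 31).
Since 31 is prime, by Fermat 4^(-1) ≡ 4^{29} ≡ 8 (mod 31). Verify: 4 × 8 = 32 ≡ 1 (mod 31)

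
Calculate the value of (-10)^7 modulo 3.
Using Fermat: (-10)^{2} ≡ 1 mod 3. 7 ≡ 1 mod 2. So (-10)^{7} ≡ (-10)^{1} ≡ 2 mod 3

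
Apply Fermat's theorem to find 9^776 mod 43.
By Fermat: 9^{42} ≡ 1 mod 43. 776 ≡ 20 mod 42. So 9^{776} ≡ 9^{20} ≡ 24 mod 43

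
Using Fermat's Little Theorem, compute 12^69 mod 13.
By Fermat: 12^{12} ≡ 1 mod 13. 69 = 5×12 + 9. So 12^{69} ≡ 12^{9} ≡ 12 mod 13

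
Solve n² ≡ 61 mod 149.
The square roots of 61 mod 149 are 106 and 43. Verify: 106² = 11236 ≡ 61 mod 149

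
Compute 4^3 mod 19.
4^{3} = 64 ≡ 7 mod 19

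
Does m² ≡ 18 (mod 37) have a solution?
By Euler's criterion: 18^{18} ≡ 36 (mod 37). Since this equals -1 (≡ 36), 18 is not a QR.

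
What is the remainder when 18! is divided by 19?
By Wilson's theorem, (18)! ≡ -1 ≡ 18 mod 19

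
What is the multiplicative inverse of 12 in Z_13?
Since 13 is prime, by Fermat 12^(-1) ≡ 12^{11} ≡ 12 mod 13. Verify: 12 × 12 = 144 ≡ 1 mod 13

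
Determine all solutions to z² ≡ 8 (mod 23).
The square roots of 8 mod 23 are 13 and 10. Verify: 13² = 169 ≡ 8 (mod 23)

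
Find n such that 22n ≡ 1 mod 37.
Since 37 is prime, by Fermat 22^(-1) ≡ 22^{35} ≡ 32 mod 37. Verify: 22 × 32 = 704 ≡ 1 mod 37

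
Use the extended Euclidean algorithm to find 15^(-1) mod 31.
Extended GCD: 15(-2) + 31(1) = 1. So 15^(-1) ≡ -2 ≡ 29 mod 31. Verify: 15 × 29 = 435 ≡ 1 mod 31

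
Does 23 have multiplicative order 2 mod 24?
Powers of 23 mod 24: 23^1≡23, 23^2≡1. First k with 23^k≡1 is k=2. Yes, ord_24(23) = 2.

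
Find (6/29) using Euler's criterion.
(6/29) = 6^{14} mod 29 = 1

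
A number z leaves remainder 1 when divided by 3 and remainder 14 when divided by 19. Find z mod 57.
M = 3 × 19 = 57. M₁ = 19, y₁ ≡ 1 mod 3. M₂ = 3, y₂ ≡ 13 mod 19. z = 1×19×1 + 14×3×13 ≡ 52 mod 57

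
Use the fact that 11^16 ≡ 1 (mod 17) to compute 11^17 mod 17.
By Fermat: 11^{16} ≡ 1 (mod 17). So 11^{17} = 11^{16} · 11^{1} ≡ 11^{1} ≡ 11 (mod 17)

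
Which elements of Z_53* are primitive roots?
There are φ(52) = 24 primitive roots mod 53: {2, 3, 5, 8, 12, 14, 18, 19, 20, 21, 22, 26, 27, 31, 32, 33, 34, 35, 39, 41, 45, 48, 50, 51}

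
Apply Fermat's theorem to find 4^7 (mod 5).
By Fermat: 4^{4} ≡ 1 (mod 5). So 4^{7} = 4^{4} · 4^{3} ≡ 4^{3} ≡ 4 (mod 5)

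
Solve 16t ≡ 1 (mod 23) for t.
Since 23 is prime, by Fermat 16^(-1) ≡ 16^{21} ≡ 13 (mod 23). Verify: 16 × 13 = 208 ≡ 1 (mod 23)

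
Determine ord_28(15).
Powers of 15 mod 28: 15^1≡15, 15^2≡1. Order = 2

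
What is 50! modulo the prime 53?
(52)! = (50)! × (51) × (52) ≡ -1 mod 53. So (50)! ≡ -1 × [(52)(51)]^(-1) ≡ 26 mod 53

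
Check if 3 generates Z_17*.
ord_17(3) divides 16. For each prime q|16: 3^{8}≡16, none ≡ 1. So 3 has order 16 and is a primitive root mod 17.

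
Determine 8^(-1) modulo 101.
Since 101 is prime, by Fermat 8^(-1) ≡ 8^{99} ≡ 38 mod 101. Verify: 8 × 38 = 304 ≡ 1 mod 101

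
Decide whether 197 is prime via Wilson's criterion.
(196)! mod 197 = 196. Since 196 ≡ -1 (mod 197), 197 is prime.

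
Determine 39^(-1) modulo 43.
Since 43 is prime, by Fermat 39^(-1) ≡ 39^{41} ≡ 32 (mod 43). Verify: 39 × 32 = 1248 ≡ 1 (mod 43)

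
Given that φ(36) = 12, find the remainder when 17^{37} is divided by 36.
By Euler: 17^{12} ≡ 1 mod 36 since gcd(17, 36) = 1. 37 = 3×12 + 1. So 17^{37} ≡ 17^{1} ≡ 17 mod 36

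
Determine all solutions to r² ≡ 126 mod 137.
The square roots of 126 mod 137 are 20 and 117. Verify: 20² = 400 ≡ 126 mod 137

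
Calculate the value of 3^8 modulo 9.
By repeated squaring mod 9: 3^{1}≡3, 3^{2}≡0, 3^{4}≡0, 3^{8}≡0. So 3^{8} ≡ 0 mod 9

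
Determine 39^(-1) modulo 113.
Since 113 is prime, by Fermat 39^(-1) ≡ 39^{111} ≡ 29 mod 113. Verify: 39 × 29 = 1131 ≡ 1 mod 113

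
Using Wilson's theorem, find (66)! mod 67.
By Wilson's theorem, (66)! ≡ -1 ≡ 66 (mod 67)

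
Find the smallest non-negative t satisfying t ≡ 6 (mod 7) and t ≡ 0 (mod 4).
M = 7 × 4 = 28. M₁ = 4, y₁ ≡ 2 (mod 7). M₂ = 7, y₂ ≡ 3 (mod 4). t = 6×4×2 + 0×7×3 ≡ 20 (mod 28)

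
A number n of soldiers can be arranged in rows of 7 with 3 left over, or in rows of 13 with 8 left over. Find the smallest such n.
M = 7 × 13 = 91. M₁ = 13, y₁ ≡ 6 mod 7. M₂ = 7, y₂ ≡ 2 mod 13. n = 3×13×6 + 8×7×2 ≡ 73 mod 91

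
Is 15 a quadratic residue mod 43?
By Euler's criterion: 15^{21} ≡ 1 (mod 43). Since this equals 1, 15 is a QR.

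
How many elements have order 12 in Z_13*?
A prime p has φ(p-1) primitive roots; here φ(12) = 4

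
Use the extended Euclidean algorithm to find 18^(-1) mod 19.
Extended GCD: 18(-1) + 19(1) = 1. So 18^(-1) ≡ -1 ≡ 18 mod 19. Verify: 18 × 18 = 324 ≡ 1 mod 19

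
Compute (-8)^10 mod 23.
By repeated squaring (mod 23): (-8)^{1}≡15, (-8)^{2}≡18, (-8)^{4}≡2, (-8)^{8}≡4. Then (-8)^{10} = (-8)^{8+2} ≡ 4 × 18 ≡ 3 (mod 23)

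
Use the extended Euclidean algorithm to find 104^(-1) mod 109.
Extended GCD: 104(-22) + 109(21) = 1. So 104^(-1) ≡ -22 ≡ 87 (mod 109). Verify: 104 × 87 = 9048 ≡ 1 (mod 109)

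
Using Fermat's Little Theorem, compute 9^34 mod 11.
By Fermat: 9^{10} ≡ 1 mod 11. 34 = 3×10 + 4. So 9^{34} ≡ 9^{4} ≡ 5 mod 11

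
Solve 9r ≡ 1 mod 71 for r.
Since 71 is prime, by Fermat 9^(-1) ≡ 9^{69} ≡ 8 mod 71. Verify: 9 × 8 = 72 ≡ 1 mod 71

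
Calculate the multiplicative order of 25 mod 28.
Powers of 25 mod 28: 25^1≡25, 25^2≡9, 25^3≡1. So the order of 25 is 3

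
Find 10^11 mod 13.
By repeated squaring mod 13: 10^{1}≡10, 10^{2}≡9, 10^{4}≡3, 10^{8}≡9. Then 10^{11} = 10^{8+2+1} ≡ 9 × 9 × 10 ≡ 4 mod 13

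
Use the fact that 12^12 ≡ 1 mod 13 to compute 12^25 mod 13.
By Fermat: 12^{12} ≡ 1 mod 13. 25 = 2×12 + 1. So 12^{25} ≡ 12^{1} ≡ 12 mod 13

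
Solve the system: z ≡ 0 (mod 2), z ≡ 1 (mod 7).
M = 2 × 7 = 14. M₁ = 7, y₁ ≡ 1 (mod 2). M₂ = 2, y₂ ≡ 4 (mod 7). z = 0×7×1 + 1×2×4 ≡ 8 (mod 14)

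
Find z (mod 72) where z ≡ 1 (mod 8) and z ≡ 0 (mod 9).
M = 8 × 9 = 72. M₁ = 9, y₁ ≡ 1 (mod 8). M₂ = 8, y₂ ≡ 8 (mod 9). z = 1×9×1 + 0×8×8 ≡ 9 (mod 72)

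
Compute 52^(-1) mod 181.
Since 181 is prime, by Fermat 52^(-1) ≡ 52^{179} ≡ 94 mod 181. Verify: 52 × 94 = 4888 ≡ 1 mod 181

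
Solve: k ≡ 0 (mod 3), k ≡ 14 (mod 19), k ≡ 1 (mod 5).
M = 3 × 19 × 5 = 285. M₁ = 95, y₁ ≡ 2 (mod 3). M₂ = 15, y₂ ≡ 14 (mod 19). M₃ = 57, y₃ ≡ 3 (mod 5). k = 0×95×2 + 14×15×14 + 1×57×3 ≡ 261 (mod 285)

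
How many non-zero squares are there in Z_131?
For prime 131, there are (p-1)/2 = (131-1)/2 = 65 quadratic residues (excluding 0).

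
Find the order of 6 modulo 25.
Powers of 6 mod 25: 6^1≡6, 6^2≡11, 6^3≡16, 6^4≡21, 6^5≡1. ord_25(6) = 5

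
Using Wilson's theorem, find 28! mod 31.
(30)! = (28)! × (29) × (30) ≡ -1 mod 31. So (28)! ≡ -1 × [(30)(29)]^(-1) ≡ 15 mod 31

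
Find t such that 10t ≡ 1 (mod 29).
Since 29 is prime, by Fermat 10^(-1) ≡ 10^{27} ≡ 3 (mod 29). Verify: 10 × 3 = 30 ≡ 1 (mod 29)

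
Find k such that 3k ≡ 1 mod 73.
Since 73 is prime, by Fermat 3^(-1) ≡ 3^{71} ≡ 49 mod 73. Verify: 3 × 49 = 147 ≡ 1 mod 73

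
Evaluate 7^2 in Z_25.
7^{2} = 49 ≡ 24 (mod 25)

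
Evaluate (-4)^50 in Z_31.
Using Fermat: (-4)^{30} ≡ 1 (mod 31). 50 ≡ 20 (mod 30). So (-4)^{50} ≡ (-4)^{20} ≡ 1 (mod 31)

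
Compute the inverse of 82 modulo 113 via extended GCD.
Extended GCD: 82(51) + 113(-37) = 1. So 82^(-1) ≡ 51 (mod 113). Verify: 82 × 51 = 4182 ≡ 1 (mod 113)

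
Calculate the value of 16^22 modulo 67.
By repeated squaring (mod 67): 16^{1}≡16, 16^{2}≡55, 16^{4}≡10, 16^{8}≡33, 16^{16}≡17. Then 16^{22} = 16^{16+4+2} ≡ 17 × 10 × 55 ≡ 37 (mod 67)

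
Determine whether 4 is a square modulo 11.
By Euler's criterion: 4^{5} ≡ 1 (mod 11). Since this equals 1, 4 is a QR.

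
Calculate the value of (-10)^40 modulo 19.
Using Fermat: (-10)^{18} ≡ 1 (mod 19). 40 ≡ 4 (mod 18). So (-10)^{40} ≡ (-10)^{4} ≡ 6 (mod 19)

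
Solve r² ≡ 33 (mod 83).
The square roots of 33 mod 83 are 38 and 45. Verify: 38² = 1444 ≡ 33 (mod 83)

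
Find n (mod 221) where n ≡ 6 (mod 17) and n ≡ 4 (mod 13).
M = 17 × 13 = 221. M₁ = 13, y₁ ≡ 4 (mod 17). M₂ = 17, y₂ ≡ 10 (mod 13). n = 6×13×4 + 4×17×10 ≡ 108 (mod 221)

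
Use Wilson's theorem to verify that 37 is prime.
(36)! mod 37 = 36. Since this equals -1 mod 37, Wilson confirms 37 is prime.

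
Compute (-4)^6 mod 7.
Using Fermat: (-4)^{6} ≡ 1 (mod 7). 6 ≡ 0 (mod 6). So (-4)^{6} ≡ (-4)^{0} ≡ 1 (mod 7)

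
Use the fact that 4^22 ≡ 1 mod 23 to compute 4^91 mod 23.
By Fermat: 4^{22} ≡ 1 mod 23. 91 = 4×22 + 3. So 4^{91} ≡ 4^{3} ≡ 18 mod 23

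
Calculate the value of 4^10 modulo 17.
By repeated squaring mod 17: 4^{1}≡4, 4^{2}≡16, 4^{4}≡1, 4^{8}≡1. Then 4^{10} = 4^{8+2} ≡ 1 × 16 ≡ 16 mod 17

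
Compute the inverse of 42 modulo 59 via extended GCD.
Extended GCD: 42(-7) + 59(5) = 1. So 42^(-1) ≡ -7 ≡ 52 mod 59. Verify: 42 × 52 = 2184 ≡ 1 mod 59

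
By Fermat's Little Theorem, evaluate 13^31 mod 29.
By Fermat: 13^{28} ≡ 1 mod 29. So 13^{31} = 13^{28} · 13^{3} ≡ 13^{3} ≡ 22 mod 29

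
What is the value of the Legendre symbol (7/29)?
(7/29) = 7^{14} mod 29 = 1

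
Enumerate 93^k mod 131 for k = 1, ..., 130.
93^1, 93^2, ..., 93^{130} mod 131: [93, 3, 17, 9, 51, 27, 22, 81, 66, 112, 67, 74, 70, 91, 79, 11, 106, 33, 56, 99, 37, 35, 111, 105, 71, 53, 82, 28, 115, 84, 83, 121, 118, 101, 92, 41, 14, 123, 42, 107, 126, 59, 116, 46, 86, 7, 127, 21, 119, 63, 95, 58, 23, 43, 69, 129, 76, 125, 97, 113, 29, 77, 87, 100, 130, 38, 128, 114, 122, 80, 104, 109, 50, 65, 19, 64, 57, 61, 40, 52, 120, 25, 98, 75, 32, 94, 96, 20, 26, 60, 78, 49, 103, 16, 47, 48, 10, 13, 30, 39, 90, 117, 8, 89, 24, 5, 72, 15, 85, 45, 124, 4, 110, 12, 68, 36, 73, 108, 88, 62, 2, 55, 6, 34, 18, 102, 54, 44, 31, 1]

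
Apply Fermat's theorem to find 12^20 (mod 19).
By Fermat: 12^{18} ≡ 1 (mod 19). So 12^{20} = 12^{18} · 12^{2} ≡ 12^{2} ≡ 11 (mod 19)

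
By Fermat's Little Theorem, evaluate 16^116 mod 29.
By Fermat: 16^{28} ≡ 1 mod 29. 116 = 4×28 + 4. So 16^{116} ≡ 16^{4} ≡ 25 mod 29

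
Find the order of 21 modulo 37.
Powers of 21 mod 37: 21^1≡21, 21^2≡34, 21^3≡11, 21^4≡9, 21^5≡4, 21^6≡10, 21^7≡25, 21^8≡7, 21^9≡36, 21^10≡16, 21^11≡3, 21^12≡26, 21^13≡28, 21^14≡33, 21^15≡27, 21^16≡12, 21^17≡30, 21^18≡1. So the order of 21 is 18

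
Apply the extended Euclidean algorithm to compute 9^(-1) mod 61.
Extended GCD: 9(-27) + 61(4) = 1. So 9^(-1) ≡ -27 ≡ 34 mod 61. Verify: 9 × 34 = 306 ≡ 1 mod 61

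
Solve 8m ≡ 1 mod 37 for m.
Since 37 is prime, by Fermat 8^(-1) ≡ 8^{35} ≡ 14 mod 37. Verify: 8 × 14 = 112 ≡ 1 mod 37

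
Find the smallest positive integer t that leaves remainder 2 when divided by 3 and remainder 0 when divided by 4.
M = 3 × 4 = 12. M₁ = 4, y₁ ≡ 1 mod 3. M₂ = 3, y₂ ≡ 3 mod 4. t = 2×4×1 + 0×3×3 ≡ 8 mod 12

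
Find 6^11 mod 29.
By repeated squaring mod 29: 6^{1}≡6, 6^{2}≡7, 6^{4}≡20, 6^{8}≡23. Then 6^{11} = 6^{8+2+1} ≡ 23 × 7 × 6 ≡ 9 mod 29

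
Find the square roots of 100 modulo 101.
The square roots of 100 mod 101 are 91 and 10. Verify: 91² = 8281 ≡ 100 (mod 101)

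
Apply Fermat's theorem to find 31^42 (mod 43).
By Fermat's Little Theorem, 31^{42} ≡ 1 (mod 43) since 43 is prime and gcd(31, 43) = 1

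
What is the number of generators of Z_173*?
A prime p has φ(p-1) primitive roots; here φ(172) = 84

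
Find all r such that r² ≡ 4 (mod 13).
The square roots of 4 mod 13 are 11 and 2. Verify: 11² = 121 ≡ 4 (mod 13)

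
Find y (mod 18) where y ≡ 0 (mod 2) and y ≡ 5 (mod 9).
M = 2 × 9 = 18. M₁ = 9, y₁ ≡ 1 (mod 2). M₂ = 2, y₂ ≡ 5 (mod 9). y = 0×9×1 + 5×2×5 ≡ 14 (mod 18)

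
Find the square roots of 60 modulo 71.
The square roots of 60 mod 71 are 29 and 42. Verify: 29² = 841 ≡ 60 (mod 71)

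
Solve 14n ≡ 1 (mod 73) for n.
Since 73 is prime, by Fermat 14^(-1) ≡ 14^{71} ≡ 47 (mod 73). Verify: 14 × 47 = 658 ≡ 1 (mod 73)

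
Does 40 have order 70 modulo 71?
40^{35} ≡ 1 (mod 71) and 35 < 70, so ord_71(40) = 35 ≠ 70 and 40 is not a primitive root.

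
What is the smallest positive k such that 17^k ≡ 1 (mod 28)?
Powers of 17 mod 28: 17^1≡17, 17^2≡9, 17^3≡13, 17^4≡25, 17^5≡5, 17^6≡1. ord_28(17) = 6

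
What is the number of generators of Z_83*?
A prime p has φ(p-1) primitive roots; here φ(82) = 40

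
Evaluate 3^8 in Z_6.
By repeated squaring (mod 6): 3^{1}≡3, 3^{2}≡3, 3^{4}≡3, 3^{8}≡3. So 3^{8} ≡ 3 (mod 6)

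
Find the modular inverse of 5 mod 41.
Since 41 is prime, by Fermat 5^(-1) ≡ 5^{39} ≡ 33 (mod 41). Verify: 5 × 33 = 165 ≡ 1 (mod 41)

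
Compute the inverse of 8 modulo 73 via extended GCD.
Extended GCD: 8(-9) + 73(1) = 1. So 8^(-1) ≡ -9 ≡ 64 mod 73. Verify: 8 × 64 = 512 ≡ 1 mod 73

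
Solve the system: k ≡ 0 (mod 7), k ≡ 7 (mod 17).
M = 7 × 17 = 119. M₁ = 17, y₁ ≡ 5 (mod 7). M₂ = 7, y₂ ≡ 5 (mod 17). k = 0×17×5 + 7×7×5 ≡ 7 (mod 119)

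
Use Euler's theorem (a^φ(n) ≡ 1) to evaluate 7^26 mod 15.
By Euler: 7^{8} ≡ 1 (mod 15) since gcd(7, 15) = 1. 26 = 3×8 + 2. So 7^{26} ≡ 7^{2} ≡ 4 (mod 15)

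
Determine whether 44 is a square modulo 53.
By Euler's criterion: 44^{26} ≡ 1 (mod 53). Since this equals 1, 44 is a QR.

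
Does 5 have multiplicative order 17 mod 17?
Powers of 5 mod 17: 5^1≡5, 5^2≡8, 5^3≡6, 5^4≡13, 5^5≡14, 5^6≡2, 5^7≡10, 5^8≡16, 5^9≡12, 5^10≡9, 5^11≡11, 5^12≡4, 5^13≡3, 5^14≡15, 5^15≡7, 5^16≡1. Already 5^16≡1, so the order is 16 < 17. No, the actual order is 16.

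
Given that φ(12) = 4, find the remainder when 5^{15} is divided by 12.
By Euler: 5^{4} ≡ 1 (mod 12) since gcd(5, 12) = 1. 15 = 3×4 + 3. So 5^{15} ≡ 5^{3} ≡ 5 (mod 12)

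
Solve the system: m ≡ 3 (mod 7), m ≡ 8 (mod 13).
M = 7 × 13 = 91. M₁ = 13, y₁ ≡ 6 (mod 7). M₂ = 7, y₂ ≡ 2 (mod 13). m = 3×13×6 + 8×7×2 ≡ 73 (mod 91)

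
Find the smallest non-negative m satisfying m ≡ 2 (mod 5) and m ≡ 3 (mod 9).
M = 5 × 9 = 45. M₁ = 9, y₁ ≡ 4 (mod 5). M₂ = 5, y₂ ≡ 2 (mod 9). m = 2×9×4 + 3×5×2 ≡ 12 (mod 45)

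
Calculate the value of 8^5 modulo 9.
By repeated squaring (mod 9): 8^{1}≡8, 8^{2}≡1, 8^{4}≡1. Then 8^{5} = 8^{4+1} ≡ 1 × 8 ≡ 8 (mod 9)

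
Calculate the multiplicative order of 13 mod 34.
Powers of 13 mod 34: 13^1≡13, 13^2≡33, 13^3≡21, 13^4≡1. So the order of 13 is 4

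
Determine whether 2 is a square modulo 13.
By Euler's criterion: 2^{6} ≡ 12 (mod 13). Since this equals -1 (≡ 12), 2 is not a QR.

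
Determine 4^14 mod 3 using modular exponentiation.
Using Fermat: 4^{2} ≡ 1 mod 3. 14 ≡ 0 mod 2. So 4^{14} ≡ 4^{0} ≡ 1 mod 3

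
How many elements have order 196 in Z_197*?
Number of primitive roots mod 197 = φ(p-1) = φ(196) = 84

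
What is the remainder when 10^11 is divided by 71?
By repeated squaring (mod 71): 10^{1}≡10, 10^{2}≡29, 10^{4}≡60, 10^{8}≡50. Then 10^{11} = 10^{8+2+1} ≡ 50 × 29 × 10 ≡ 16 (mod 71)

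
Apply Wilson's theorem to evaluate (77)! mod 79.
(78)! = (77)! × (78) ≡ -1 (mod 79). So (77)! ≡ -1 × (78)^(-1) ≡ (-1)×(-1) = 1 (mod 79)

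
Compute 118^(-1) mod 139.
Since 139 is prime, by Fermat 118^(-1) ≡ 118^{137} ≡ 86 mod 139. Verify: 118 × 86 = 10148 ≡ 1 mod 139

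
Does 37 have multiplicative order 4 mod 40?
Powers of 37 mod 40: 37^1≡37, 37^2≡9, 37^3≡13, 37^4≡1. First k with 37^k≡1 is k=4. Yes, ord_40(37) = 4.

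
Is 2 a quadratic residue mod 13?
By Euler's criterion: 2^{6} ≡ 12 (mod 13). Since this equals -1 (≡ 12), 2 is not a QR.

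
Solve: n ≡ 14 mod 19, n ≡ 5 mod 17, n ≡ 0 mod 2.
M = 19 × 17 × 2 = 646. M₁ = 34, y₁ ≡ 14 mod 19. M₂ = 38, y₂ ≡ 13 mod 17. M₃ = 323, y₃ ≡ 1 mod 2. n = 14×34×14 + 5×38×13 + 0×323×1 ≡ 90 mod 646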